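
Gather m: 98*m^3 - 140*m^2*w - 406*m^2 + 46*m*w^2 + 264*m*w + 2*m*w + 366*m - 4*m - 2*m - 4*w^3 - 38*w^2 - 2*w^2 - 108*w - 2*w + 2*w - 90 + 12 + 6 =98*m^3 + m^2*(-140*w - 406) + m*(46*w^2 + 266*w + 360) - 4*w^3 - 40*w^2 - 108*w - 72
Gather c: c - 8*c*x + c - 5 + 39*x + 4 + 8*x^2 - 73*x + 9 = c*(2 - 8*x) + 8*x^2 - 34*x + 8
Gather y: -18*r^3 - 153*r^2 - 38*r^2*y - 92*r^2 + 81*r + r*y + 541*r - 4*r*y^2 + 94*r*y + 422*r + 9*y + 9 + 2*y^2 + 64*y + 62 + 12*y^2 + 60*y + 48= -18*r^3 - 245*r^2 + 1044*r + y^2*(14 - 4*r) + y*(-38*r^2 + 95*r + 133) + 119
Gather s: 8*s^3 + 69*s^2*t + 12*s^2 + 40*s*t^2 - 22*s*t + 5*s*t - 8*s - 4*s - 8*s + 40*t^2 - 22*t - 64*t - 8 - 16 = 8*s^3 + s^2*(69*t + 12) + s*(40*t^2 - 17*t - 20) + 40*t^2 - 86*t - 24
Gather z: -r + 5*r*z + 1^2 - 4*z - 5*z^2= -r - 5*z^2 + z*(5*r - 4) + 1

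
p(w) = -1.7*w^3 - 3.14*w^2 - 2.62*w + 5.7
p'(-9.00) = -359.20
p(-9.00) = 1014.24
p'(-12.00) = -661.66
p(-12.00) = 2522.58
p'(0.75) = -10.20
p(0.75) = 1.25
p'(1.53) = -24.17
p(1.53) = -11.75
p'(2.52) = -50.83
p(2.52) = -48.05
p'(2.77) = -59.15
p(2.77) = -61.78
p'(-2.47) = -18.22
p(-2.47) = 18.63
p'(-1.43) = -4.07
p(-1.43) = 8.00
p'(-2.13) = -12.38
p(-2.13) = 13.46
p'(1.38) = -21.00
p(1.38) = -8.36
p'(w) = -5.1*w^2 - 6.28*w - 2.62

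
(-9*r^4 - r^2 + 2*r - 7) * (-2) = 18*r^4 + 2*r^2 - 4*r + 14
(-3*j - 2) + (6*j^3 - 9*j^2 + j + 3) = 6*j^3 - 9*j^2 - 2*j + 1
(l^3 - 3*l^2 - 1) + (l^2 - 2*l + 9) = l^3 - 2*l^2 - 2*l + 8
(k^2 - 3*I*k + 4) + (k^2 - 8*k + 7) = 2*k^2 - 8*k - 3*I*k + 11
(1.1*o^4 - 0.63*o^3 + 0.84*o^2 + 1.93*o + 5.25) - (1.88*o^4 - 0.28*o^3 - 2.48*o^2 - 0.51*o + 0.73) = -0.78*o^4 - 0.35*o^3 + 3.32*o^2 + 2.44*o + 4.52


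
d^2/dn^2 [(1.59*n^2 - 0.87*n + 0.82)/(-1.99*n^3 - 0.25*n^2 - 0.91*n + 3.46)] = (-12.593118*n^6 + 20.671722*n^5 - 19.094448*n^4 - 162.11497*n^3 + 54.414348*n^2 - 30.480168*n - 35.367808)/(7.880599*n^9 + 2.970075*n^8 + 11.184198*n^7 - 38.373863*n^6 - 5.213718*n^5 - 37.621959*n^4 + 67.501123*n^3 + 0.383022*n^2 + 32.682468*n - 41.421736)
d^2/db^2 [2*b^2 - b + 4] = 4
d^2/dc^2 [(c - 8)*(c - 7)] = 2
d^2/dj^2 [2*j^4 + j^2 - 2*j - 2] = 24*j^2 + 2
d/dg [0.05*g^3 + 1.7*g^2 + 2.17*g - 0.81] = 0.15*g^2 + 3.4*g + 2.17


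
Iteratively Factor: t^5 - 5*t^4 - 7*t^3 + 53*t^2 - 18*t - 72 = (t - 4)*(t^4 - t^3 - 11*t^2 + 9*t + 18) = (t - 4)*(t + 1)*(t^3 - 2*t^2 - 9*t + 18) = (t - 4)*(t + 1)*(t + 3)*(t^2 - 5*t + 6) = (t - 4)*(t - 3)*(t + 1)*(t + 3)*(t - 2)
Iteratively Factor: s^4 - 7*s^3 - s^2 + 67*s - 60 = (s + 3)*(s^3 - 10*s^2 + 29*s - 20) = (s - 5)*(s + 3)*(s^2 - 5*s + 4) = (s - 5)*(s - 1)*(s + 3)*(s - 4)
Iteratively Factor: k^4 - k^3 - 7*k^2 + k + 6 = (k - 1)*(k^3 - 7*k - 6) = (k - 1)*(k + 2)*(k^2 - 2*k - 3) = (k - 3)*(k - 1)*(k + 2)*(k + 1)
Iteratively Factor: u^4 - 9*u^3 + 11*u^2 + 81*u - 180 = (u - 3)*(u^3 - 6*u^2 - 7*u + 60) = (u - 5)*(u - 3)*(u^2 - u - 12) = (u - 5)*(u - 4)*(u - 3)*(u + 3)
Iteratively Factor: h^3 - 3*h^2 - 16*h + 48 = (h + 4)*(h^2 - 7*h + 12) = (h - 3)*(h + 4)*(h - 4)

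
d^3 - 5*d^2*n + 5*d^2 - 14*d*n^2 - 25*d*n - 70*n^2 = (d + 5)*(d - 7*n)*(d + 2*n)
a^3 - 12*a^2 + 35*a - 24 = (a - 8)*(a - 3)*(a - 1)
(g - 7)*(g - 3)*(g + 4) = g^3 - 6*g^2 - 19*g + 84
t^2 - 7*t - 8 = (t - 8)*(t + 1)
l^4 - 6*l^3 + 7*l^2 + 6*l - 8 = (l - 4)*(l - 2)*(l - 1)*(l + 1)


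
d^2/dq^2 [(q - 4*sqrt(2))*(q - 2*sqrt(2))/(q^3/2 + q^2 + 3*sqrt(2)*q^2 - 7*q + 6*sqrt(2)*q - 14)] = 4*(q^6 - 18*sqrt(2)*q^5 - 72*sqrt(2)*q^4 - 78*q^4 + 192*q^3 + 288*sqrt(2)*q^3 + 1224*sqrt(2)*q^2 + 3144*q^2 - 3888*sqrt(2)*q + 864*q - 336*sqrt(2) + 5392)/(q^9 + 6*q^8 + 18*sqrt(2)*q^8 + 108*sqrt(2)*q^7 + 186*q^7 + 144*sqrt(2)*q^6 + 1052*q^6 - 288*sqrt(2)*q^5 - 348*q^5 - 13224*q^4 + 2664*sqrt(2)*q^4 - 31976*q^3 + 20592*sqrt(2)*q^3 - 35952*q^2 + 42336*sqrt(2)*q^2 - 32928*q + 28224*sqrt(2)*q - 21952)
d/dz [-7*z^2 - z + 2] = -14*z - 1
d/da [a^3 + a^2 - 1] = a*(3*a + 2)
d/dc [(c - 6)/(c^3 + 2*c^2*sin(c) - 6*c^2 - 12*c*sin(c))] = -(2*c*cos(c) + 2*c + 2*sin(c))/(c^2*(c + 2*sin(c))^2)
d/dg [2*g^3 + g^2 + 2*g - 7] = 6*g^2 + 2*g + 2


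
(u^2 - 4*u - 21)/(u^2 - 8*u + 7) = (u + 3)/(u - 1)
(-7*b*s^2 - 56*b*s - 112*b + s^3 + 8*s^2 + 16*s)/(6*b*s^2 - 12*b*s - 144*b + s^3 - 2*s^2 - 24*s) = (-7*b*s - 28*b + s^2 + 4*s)/(6*b*s - 36*b + s^2 - 6*s)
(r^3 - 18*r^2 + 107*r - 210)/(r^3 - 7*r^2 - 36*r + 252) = (r - 5)/(r + 6)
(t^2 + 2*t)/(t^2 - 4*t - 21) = t*(t + 2)/(t^2 - 4*t - 21)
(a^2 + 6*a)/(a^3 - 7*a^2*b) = (a + 6)/(a*(a - 7*b))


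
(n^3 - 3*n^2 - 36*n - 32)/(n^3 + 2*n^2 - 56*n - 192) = (n + 1)/(n + 6)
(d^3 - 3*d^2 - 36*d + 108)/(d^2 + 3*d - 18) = d - 6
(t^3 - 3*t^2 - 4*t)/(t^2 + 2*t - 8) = t*(t^2 - 3*t - 4)/(t^2 + 2*t - 8)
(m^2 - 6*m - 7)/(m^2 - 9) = (m^2 - 6*m - 7)/(m^2 - 9)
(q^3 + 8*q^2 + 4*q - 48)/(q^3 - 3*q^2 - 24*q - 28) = (-q^3 - 8*q^2 - 4*q + 48)/(-q^3 + 3*q^2 + 24*q + 28)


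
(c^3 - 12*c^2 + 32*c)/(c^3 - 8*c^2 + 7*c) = (c^2 - 12*c + 32)/(c^2 - 8*c + 7)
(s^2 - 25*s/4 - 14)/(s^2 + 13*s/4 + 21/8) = 2*(s - 8)/(2*s + 3)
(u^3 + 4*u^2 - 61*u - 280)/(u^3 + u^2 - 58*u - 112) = (u + 5)/(u + 2)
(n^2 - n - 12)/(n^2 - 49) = (n^2 - n - 12)/(n^2 - 49)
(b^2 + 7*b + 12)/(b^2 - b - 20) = (b + 3)/(b - 5)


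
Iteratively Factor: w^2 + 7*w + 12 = (w + 3)*(w + 4)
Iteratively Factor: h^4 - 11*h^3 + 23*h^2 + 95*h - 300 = (h - 5)*(h^3 - 6*h^2 - 7*h + 60) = (h - 5)*(h + 3)*(h^2 - 9*h + 20) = (h - 5)*(h - 4)*(h + 3)*(h - 5)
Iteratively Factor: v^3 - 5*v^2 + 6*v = (v)*(v^2 - 5*v + 6) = v*(v - 3)*(v - 2)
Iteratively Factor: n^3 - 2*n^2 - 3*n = (n - 3)*(n^2 + n) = n*(n - 3)*(n + 1)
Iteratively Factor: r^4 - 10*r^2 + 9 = (r + 3)*(r^3 - 3*r^2 - r + 3) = (r - 1)*(r + 3)*(r^2 - 2*r - 3) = (r - 1)*(r + 1)*(r + 3)*(r - 3)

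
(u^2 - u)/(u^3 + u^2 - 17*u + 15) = u/(u^2 + 2*u - 15)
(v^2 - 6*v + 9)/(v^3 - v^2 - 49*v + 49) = (v^2 - 6*v + 9)/(v^3 - v^2 - 49*v + 49)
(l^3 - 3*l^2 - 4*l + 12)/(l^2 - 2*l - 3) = (l^2 - 4)/(l + 1)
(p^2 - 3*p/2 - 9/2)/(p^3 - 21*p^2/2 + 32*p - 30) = (2*p^2 - 3*p - 9)/(2*p^3 - 21*p^2 + 64*p - 60)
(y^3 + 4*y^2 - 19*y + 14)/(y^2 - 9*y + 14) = (y^2 + 6*y - 7)/(y - 7)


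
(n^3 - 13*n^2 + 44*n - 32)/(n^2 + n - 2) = (n^2 - 12*n + 32)/(n + 2)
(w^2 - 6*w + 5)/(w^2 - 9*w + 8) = (w - 5)/(w - 8)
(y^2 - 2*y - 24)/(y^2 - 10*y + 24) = (y + 4)/(y - 4)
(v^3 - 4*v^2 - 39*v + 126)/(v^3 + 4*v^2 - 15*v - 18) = (v - 7)/(v + 1)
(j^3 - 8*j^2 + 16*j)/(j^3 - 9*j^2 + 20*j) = (j - 4)/(j - 5)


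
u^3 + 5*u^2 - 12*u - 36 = (u - 3)*(u + 2)*(u + 6)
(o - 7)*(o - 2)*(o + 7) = o^3 - 2*o^2 - 49*o + 98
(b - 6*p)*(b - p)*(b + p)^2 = b^4 - 5*b^3*p - 7*b^2*p^2 + 5*b*p^3 + 6*p^4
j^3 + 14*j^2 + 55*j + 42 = (j + 1)*(j + 6)*(j + 7)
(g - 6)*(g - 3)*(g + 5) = g^3 - 4*g^2 - 27*g + 90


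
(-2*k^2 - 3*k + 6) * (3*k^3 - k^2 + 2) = -6*k^5 - 7*k^4 + 21*k^3 - 10*k^2 - 6*k + 12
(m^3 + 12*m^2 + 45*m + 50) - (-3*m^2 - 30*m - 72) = m^3 + 15*m^2 + 75*m + 122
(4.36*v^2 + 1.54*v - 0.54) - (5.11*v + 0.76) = 4.36*v^2 - 3.57*v - 1.3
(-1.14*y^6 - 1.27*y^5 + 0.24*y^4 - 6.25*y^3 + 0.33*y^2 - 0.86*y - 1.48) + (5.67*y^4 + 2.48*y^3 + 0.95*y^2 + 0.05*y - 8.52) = -1.14*y^6 - 1.27*y^5 + 5.91*y^4 - 3.77*y^3 + 1.28*y^2 - 0.81*y - 10.0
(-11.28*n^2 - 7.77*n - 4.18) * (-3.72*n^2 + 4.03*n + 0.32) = 41.9616*n^4 - 16.554*n^3 - 19.3731*n^2 - 19.3318*n - 1.3376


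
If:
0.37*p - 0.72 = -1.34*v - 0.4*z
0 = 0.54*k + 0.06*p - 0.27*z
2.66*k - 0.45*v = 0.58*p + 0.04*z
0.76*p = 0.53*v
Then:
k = 0.12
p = 0.26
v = 0.37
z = 0.31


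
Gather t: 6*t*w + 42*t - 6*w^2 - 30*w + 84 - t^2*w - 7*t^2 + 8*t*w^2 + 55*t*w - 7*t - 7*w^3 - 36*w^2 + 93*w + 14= t^2*(-w - 7) + t*(8*w^2 + 61*w + 35) - 7*w^3 - 42*w^2 + 63*w + 98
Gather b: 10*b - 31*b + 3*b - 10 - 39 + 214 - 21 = 144 - 18*b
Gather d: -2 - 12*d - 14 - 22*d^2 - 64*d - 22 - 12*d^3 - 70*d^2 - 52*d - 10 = -12*d^3 - 92*d^2 - 128*d - 48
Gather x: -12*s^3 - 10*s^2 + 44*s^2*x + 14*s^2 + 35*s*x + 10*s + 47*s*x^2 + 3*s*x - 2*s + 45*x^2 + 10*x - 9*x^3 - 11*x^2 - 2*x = -12*s^3 + 4*s^2 + 8*s - 9*x^3 + x^2*(47*s + 34) + x*(44*s^2 + 38*s + 8)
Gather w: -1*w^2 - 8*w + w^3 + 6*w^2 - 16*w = w^3 + 5*w^2 - 24*w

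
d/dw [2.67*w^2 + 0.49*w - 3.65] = 5.34*w + 0.49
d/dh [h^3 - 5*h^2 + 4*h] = 3*h^2 - 10*h + 4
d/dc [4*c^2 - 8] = 8*c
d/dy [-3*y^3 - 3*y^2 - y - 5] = -9*y^2 - 6*y - 1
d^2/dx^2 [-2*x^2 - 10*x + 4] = -4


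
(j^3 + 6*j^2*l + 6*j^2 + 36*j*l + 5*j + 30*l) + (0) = j^3 + 6*j^2*l + 6*j^2 + 36*j*l + 5*j + 30*l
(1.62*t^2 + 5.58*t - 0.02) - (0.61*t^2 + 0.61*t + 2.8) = 1.01*t^2 + 4.97*t - 2.82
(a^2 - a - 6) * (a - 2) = a^3 - 3*a^2 - 4*a + 12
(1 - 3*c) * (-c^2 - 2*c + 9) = 3*c^3 + 5*c^2 - 29*c + 9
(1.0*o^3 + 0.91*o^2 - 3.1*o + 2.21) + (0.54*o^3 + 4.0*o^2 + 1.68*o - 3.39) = 1.54*o^3 + 4.91*o^2 - 1.42*o - 1.18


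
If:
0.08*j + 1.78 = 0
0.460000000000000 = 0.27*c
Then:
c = 1.70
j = -22.25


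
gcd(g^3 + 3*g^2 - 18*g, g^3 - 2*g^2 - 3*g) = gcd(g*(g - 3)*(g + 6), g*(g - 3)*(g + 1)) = g^2 - 3*g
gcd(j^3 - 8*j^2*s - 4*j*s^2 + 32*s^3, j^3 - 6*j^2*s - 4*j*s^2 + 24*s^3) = -j^2 + 4*s^2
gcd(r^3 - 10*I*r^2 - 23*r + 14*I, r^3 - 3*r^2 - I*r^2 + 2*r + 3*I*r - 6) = r - 2*I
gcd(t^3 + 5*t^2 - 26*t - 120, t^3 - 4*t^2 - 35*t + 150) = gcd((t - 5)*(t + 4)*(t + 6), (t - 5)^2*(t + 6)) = t^2 + t - 30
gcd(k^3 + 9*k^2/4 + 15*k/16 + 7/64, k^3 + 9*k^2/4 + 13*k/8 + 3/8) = 1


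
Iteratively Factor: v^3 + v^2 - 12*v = (v)*(v^2 + v - 12) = v*(v + 4)*(v - 3)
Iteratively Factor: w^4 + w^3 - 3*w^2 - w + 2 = (w + 1)*(w^3 - 3*w + 2) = (w + 1)*(w + 2)*(w^2 - 2*w + 1) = (w - 1)*(w + 1)*(w + 2)*(w - 1)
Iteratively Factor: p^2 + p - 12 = (p + 4)*(p - 3)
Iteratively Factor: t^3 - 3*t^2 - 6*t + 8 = (t + 2)*(t^2 - 5*t + 4) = (t - 1)*(t + 2)*(t - 4)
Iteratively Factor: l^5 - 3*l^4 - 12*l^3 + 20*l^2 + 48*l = (l - 3)*(l^4 - 12*l^2 - 16*l) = (l - 3)*(l + 2)*(l^3 - 2*l^2 - 8*l) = (l - 3)*(l + 2)^2*(l^2 - 4*l) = (l - 4)*(l - 3)*(l + 2)^2*(l)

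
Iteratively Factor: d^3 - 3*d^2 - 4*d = (d + 1)*(d^2 - 4*d) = d*(d + 1)*(d - 4)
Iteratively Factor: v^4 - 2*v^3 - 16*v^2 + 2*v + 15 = (v + 3)*(v^3 - 5*v^2 - v + 5) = (v + 1)*(v + 3)*(v^2 - 6*v + 5) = (v - 5)*(v + 1)*(v + 3)*(v - 1)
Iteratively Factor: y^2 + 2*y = (y)*(y + 2)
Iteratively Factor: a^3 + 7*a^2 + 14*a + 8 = (a + 1)*(a^2 + 6*a + 8) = (a + 1)*(a + 2)*(a + 4)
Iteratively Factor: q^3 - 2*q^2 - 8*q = (q + 2)*(q^2 - 4*q) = (q - 4)*(q + 2)*(q)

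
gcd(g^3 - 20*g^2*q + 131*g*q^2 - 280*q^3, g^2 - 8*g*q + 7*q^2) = -g + 7*q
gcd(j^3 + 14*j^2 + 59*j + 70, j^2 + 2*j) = j + 2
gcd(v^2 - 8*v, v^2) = v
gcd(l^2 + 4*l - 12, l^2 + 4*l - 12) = l^2 + 4*l - 12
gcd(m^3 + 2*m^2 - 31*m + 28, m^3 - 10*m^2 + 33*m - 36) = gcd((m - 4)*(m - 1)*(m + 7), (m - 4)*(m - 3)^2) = m - 4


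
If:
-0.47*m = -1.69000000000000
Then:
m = 3.60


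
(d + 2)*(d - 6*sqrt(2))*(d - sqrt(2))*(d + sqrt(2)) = d^4 - 6*sqrt(2)*d^3 + 2*d^3 - 12*sqrt(2)*d^2 - 2*d^2 - 4*d + 12*sqrt(2)*d + 24*sqrt(2)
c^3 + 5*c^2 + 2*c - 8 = (c - 1)*(c + 2)*(c + 4)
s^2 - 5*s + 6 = (s - 3)*(s - 2)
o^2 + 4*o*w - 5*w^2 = (o - w)*(o + 5*w)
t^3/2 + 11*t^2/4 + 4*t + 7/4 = (t/2 + 1/2)*(t + 1)*(t + 7/2)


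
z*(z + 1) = z^2 + z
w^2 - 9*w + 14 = (w - 7)*(w - 2)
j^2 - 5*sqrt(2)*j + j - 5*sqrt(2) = (j + 1)*(j - 5*sqrt(2))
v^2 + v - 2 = (v - 1)*(v + 2)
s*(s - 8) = s^2 - 8*s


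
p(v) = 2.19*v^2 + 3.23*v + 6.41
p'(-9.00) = -36.19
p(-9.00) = 154.73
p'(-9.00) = -36.19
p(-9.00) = 154.73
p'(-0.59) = 0.65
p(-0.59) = 5.27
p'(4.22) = 21.71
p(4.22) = 59.04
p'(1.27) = 8.79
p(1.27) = 14.04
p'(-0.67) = 0.30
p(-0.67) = 5.23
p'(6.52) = 31.79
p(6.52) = 120.57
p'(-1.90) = -5.09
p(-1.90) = 8.18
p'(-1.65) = -4.00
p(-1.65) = 7.04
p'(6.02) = 29.60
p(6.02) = 105.22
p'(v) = 4.38*v + 3.23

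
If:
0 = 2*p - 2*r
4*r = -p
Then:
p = 0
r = 0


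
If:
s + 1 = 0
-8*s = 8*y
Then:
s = -1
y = 1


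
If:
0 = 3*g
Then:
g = 0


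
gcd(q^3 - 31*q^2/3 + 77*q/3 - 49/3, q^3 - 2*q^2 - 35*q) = q - 7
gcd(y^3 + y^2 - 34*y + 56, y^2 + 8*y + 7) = y + 7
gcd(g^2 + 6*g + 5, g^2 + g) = g + 1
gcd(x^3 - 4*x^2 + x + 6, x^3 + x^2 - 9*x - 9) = x^2 - 2*x - 3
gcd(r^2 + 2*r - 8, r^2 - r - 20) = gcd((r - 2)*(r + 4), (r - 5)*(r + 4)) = r + 4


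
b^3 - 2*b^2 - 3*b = b*(b - 3)*(b + 1)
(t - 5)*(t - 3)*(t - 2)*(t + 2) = t^4 - 8*t^3 + 11*t^2 + 32*t - 60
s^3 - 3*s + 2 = (s - 1)^2*(s + 2)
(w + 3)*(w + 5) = w^2 + 8*w + 15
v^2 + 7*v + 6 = (v + 1)*(v + 6)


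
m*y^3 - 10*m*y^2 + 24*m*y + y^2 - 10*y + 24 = (y - 6)*(y - 4)*(m*y + 1)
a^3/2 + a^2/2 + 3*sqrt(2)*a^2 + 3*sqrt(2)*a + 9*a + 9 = (a/2 + 1/2)*(a + 3*sqrt(2))^2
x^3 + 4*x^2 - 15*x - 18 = (x - 3)*(x + 1)*(x + 6)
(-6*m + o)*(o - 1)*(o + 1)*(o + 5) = -6*m*o^3 - 30*m*o^2 + 6*m*o + 30*m + o^4 + 5*o^3 - o^2 - 5*o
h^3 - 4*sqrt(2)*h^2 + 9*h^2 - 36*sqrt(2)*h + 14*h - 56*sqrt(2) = (h + 2)*(h + 7)*(h - 4*sqrt(2))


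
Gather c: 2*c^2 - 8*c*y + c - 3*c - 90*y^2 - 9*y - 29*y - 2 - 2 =2*c^2 + c*(-8*y - 2) - 90*y^2 - 38*y - 4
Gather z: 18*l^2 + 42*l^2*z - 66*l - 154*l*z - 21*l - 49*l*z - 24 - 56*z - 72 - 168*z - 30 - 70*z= 18*l^2 - 87*l + z*(42*l^2 - 203*l - 294) - 126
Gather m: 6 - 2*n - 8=-2*n - 2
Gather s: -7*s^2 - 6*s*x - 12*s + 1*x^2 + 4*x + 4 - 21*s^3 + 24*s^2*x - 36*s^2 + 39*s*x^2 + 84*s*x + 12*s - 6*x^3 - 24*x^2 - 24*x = -21*s^3 + s^2*(24*x - 43) + s*(39*x^2 + 78*x) - 6*x^3 - 23*x^2 - 20*x + 4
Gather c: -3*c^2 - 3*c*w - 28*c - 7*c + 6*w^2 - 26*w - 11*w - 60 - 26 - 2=-3*c^2 + c*(-3*w - 35) + 6*w^2 - 37*w - 88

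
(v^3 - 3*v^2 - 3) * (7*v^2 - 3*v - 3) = 7*v^5 - 24*v^4 + 6*v^3 - 12*v^2 + 9*v + 9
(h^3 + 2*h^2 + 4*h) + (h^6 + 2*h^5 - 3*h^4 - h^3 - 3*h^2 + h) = h^6 + 2*h^5 - 3*h^4 - h^2 + 5*h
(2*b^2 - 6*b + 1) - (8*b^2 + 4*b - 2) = -6*b^2 - 10*b + 3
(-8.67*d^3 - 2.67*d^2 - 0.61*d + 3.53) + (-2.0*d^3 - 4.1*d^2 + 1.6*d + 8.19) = -10.67*d^3 - 6.77*d^2 + 0.99*d + 11.72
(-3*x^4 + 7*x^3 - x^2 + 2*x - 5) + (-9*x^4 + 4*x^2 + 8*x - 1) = -12*x^4 + 7*x^3 + 3*x^2 + 10*x - 6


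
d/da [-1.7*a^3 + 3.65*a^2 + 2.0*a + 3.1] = -5.1*a^2 + 7.3*a + 2.0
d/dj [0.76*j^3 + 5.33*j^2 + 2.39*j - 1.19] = 2.28*j^2 + 10.66*j + 2.39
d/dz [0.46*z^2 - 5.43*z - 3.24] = 0.92*z - 5.43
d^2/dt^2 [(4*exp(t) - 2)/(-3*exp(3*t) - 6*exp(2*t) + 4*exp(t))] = 2*(-72*exp(5*t) - 27*exp(4*t) + 30*exp(3*t) + 72*exp(2*t) - 72*exp(t) + 16)*exp(-t)/(27*exp(6*t) + 162*exp(5*t) + 216*exp(4*t) - 216*exp(3*t) - 288*exp(2*t) + 288*exp(t) - 64)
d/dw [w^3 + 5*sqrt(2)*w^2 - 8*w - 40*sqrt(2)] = 3*w^2 + 10*sqrt(2)*w - 8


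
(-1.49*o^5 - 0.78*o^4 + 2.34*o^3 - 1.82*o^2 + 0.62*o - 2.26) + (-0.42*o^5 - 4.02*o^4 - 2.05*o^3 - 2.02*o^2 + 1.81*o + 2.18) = -1.91*o^5 - 4.8*o^4 + 0.29*o^3 - 3.84*o^2 + 2.43*o - 0.0799999999999996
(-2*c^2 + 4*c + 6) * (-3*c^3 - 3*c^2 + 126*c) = 6*c^5 - 6*c^4 - 282*c^3 + 486*c^2 + 756*c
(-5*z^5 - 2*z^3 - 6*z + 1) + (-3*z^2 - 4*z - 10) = -5*z^5 - 2*z^3 - 3*z^2 - 10*z - 9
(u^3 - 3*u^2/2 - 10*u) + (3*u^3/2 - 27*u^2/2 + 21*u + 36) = 5*u^3/2 - 15*u^2 + 11*u + 36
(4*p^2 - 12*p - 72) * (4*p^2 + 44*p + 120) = 16*p^4 + 128*p^3 - 336*p^2 - 4608*p - 8640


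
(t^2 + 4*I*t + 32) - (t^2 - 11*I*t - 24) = 15*I*t + 56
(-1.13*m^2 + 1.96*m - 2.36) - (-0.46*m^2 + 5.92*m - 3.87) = -0.67*m^2 - 3.96*m + 1.51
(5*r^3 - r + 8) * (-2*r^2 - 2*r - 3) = -10*r^5 - 10*r^4 - 13*r^3 - 14*r^2 - 13*r - 24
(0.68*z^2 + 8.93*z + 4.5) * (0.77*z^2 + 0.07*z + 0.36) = 0.5236*z^4 + 6.9237*z^3 + 4.3349*z^2 + 3.5298*z + 1.62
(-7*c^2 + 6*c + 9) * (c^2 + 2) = -7*c^4 + 6*c^3 - 5*c^2 + 12*c + 18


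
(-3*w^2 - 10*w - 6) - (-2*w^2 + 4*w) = -w^2 - 14*w - 6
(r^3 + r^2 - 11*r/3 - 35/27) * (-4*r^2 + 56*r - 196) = -4*r^5 + 52*r^4 - 376*r^3/3 - 10696*r^2/27 + 17444*r/27 + 6860/27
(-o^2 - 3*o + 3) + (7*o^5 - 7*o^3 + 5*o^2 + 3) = 7*o^5 - 7*o^3 + 4*o^2 - 3*o + 6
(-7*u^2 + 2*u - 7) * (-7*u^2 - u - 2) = 49*u^4 - 7*u^3 + 61*u^2 + 3*u + 14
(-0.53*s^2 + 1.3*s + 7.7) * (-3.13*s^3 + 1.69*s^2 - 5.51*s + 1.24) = 1.6589*s^5 - 4.9647*s^4 - 18.9837*s^3 + 5.1928*s^2 - 40.815*s + 9.548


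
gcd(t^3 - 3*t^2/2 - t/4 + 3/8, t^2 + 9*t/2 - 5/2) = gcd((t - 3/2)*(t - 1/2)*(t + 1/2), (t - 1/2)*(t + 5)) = t - 1/2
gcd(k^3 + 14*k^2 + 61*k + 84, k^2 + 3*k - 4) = k + 4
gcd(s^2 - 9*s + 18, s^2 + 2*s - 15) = s - 3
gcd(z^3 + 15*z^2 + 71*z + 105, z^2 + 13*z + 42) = z + 7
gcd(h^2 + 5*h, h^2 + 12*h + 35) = h + 5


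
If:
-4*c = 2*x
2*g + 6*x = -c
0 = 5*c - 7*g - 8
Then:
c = -16/67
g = -88/67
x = 32/67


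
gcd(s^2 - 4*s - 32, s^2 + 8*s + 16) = s + 4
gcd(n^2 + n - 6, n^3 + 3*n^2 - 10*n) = n - 2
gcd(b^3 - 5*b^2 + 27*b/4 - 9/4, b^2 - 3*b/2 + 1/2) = b - 1/2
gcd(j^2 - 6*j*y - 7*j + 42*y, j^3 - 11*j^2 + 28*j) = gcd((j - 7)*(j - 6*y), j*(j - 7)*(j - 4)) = j - 7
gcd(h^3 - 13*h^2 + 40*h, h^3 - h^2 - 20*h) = h^2 - 5*h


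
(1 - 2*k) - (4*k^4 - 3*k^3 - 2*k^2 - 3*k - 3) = -4*k^4 + 3*k^3 + 2*k^2 + k + 4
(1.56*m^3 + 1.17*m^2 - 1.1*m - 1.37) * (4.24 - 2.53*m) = -3.9468*m^4 + 3.6543*m^3 + 7.7438*m^2 - 1.1979*m - 5.8088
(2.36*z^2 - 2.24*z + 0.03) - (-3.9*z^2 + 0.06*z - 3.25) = 6.26*z^2 - 2.3*z + 3.28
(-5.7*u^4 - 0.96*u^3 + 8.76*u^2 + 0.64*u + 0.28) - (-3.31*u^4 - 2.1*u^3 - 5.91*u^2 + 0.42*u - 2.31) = -2.39*u^4 + 1.14*u^3 + 14.67*u^2 + 0.22*u + 2.59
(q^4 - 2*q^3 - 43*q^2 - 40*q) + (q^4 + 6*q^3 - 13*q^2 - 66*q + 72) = 2*q^4 + 4*q^3 - 56*q^2 - 106*q + 72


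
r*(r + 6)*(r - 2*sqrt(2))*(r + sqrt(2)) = r^4 - sqrt(2)*r^3 + 6*r^3 - 6*sqrt(2)*r^2 - 4*r^2 - 24*r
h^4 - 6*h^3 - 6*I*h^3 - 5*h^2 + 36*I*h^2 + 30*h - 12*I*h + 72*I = (h - 6)*(h - 4*I)*(h - 3*I)*(h + I)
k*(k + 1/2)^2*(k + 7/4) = k^4 + 11*k^3/4 + 2*k^2 + 7*k/16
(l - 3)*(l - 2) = l^2 - 5*l + 6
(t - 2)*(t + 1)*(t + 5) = t^3 + 4*t^2 - 7*t - 10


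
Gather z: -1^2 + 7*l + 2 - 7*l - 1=0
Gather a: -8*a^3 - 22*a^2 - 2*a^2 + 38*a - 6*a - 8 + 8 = -8*a^3 - 24*a^2 + 32*a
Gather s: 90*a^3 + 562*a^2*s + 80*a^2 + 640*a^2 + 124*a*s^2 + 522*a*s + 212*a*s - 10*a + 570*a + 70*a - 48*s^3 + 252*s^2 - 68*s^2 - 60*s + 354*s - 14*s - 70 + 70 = 90*a^3 + 720*a^2 + 630*a - 48*s^3 + s^2*(124*a + 184) + s*(562*a^2 + 734*a + 280)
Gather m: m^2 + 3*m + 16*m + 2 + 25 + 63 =m^2 + 19*m + 90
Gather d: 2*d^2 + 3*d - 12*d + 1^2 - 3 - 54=2*d^2 - 9*d - 56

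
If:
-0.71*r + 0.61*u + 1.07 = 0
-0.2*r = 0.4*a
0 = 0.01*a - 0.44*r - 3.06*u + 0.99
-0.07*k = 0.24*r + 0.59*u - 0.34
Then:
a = -0.79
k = -1.37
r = 1.59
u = 0.09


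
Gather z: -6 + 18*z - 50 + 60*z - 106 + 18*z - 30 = 96*z - 192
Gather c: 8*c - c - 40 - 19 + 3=7*c - 56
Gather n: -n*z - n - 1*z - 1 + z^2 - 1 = n*(-z - 1) + z^2 - z - 2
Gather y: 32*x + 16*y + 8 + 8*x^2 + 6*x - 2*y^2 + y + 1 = 8*x^2 + 38*x - 2*y^2 + 17*y + 9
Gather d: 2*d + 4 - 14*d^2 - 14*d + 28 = -14*d^2 - 12*d + 32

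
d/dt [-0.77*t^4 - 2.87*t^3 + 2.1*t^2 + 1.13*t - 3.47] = -3.08*t^3 - 8.61*t^2 + 4.2*t + 1.13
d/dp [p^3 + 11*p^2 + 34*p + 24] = 3*p^2 + 22*p + 34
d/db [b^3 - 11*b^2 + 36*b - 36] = 3*b^2 - 22*b + 36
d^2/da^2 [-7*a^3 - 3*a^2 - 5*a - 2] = -42*a - 6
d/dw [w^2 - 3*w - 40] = 2*w - 3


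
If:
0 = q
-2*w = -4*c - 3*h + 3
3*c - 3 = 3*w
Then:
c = w + 1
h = -2*w/3 - 1/3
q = 0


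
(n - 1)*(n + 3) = n^2 + 2*n - 3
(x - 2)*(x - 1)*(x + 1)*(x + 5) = x^4 + 3*x^3 - 11*x^2 - 3*x + 10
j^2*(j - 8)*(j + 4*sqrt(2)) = j^4 - 8*j^3 + 4*sqrt(2)*j^3 - 32*sqrt(2)*j^2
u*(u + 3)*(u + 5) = u^3 + 8*u^2 + 15*u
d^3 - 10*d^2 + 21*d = d*(d - 7)*(d - 3)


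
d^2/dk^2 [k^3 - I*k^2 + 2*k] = 6*k - 2*I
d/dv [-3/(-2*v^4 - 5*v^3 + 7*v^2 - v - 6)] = 3*(-8*v^3 - 15*v^2 + 14*v - 1)/(2*v^4 + 5*v^3 - 7*v^2 + v + 6)^2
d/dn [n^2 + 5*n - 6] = 2*n + 5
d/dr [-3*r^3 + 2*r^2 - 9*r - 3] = -9*r^2 + 4*r - 9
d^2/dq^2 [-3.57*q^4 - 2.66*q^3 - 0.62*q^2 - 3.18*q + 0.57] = -42.84*q^2 - 15.96*q - 1.24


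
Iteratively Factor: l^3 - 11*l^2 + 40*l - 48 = (l - 4)*(l^2 - 7*l + 12) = (l - 4)^2*(l - 3)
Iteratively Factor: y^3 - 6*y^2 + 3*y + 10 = (y - 2)*(y^2 - 4*y - 5) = (y - 2)*(y + 1)*(y - 5)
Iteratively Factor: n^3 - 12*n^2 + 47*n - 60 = (n - 4)*(n^2 - 8*n + 15) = (n - 4)*(n - 3)*(n - 5)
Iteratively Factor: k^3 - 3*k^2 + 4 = (k - 2)*(k^2 - k - 2) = (k - 2)*(k + 1)*(k - 2)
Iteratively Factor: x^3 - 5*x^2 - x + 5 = (x - 1)*(x^2 - 4*x - 5) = (x - 1)*(x + 1)*(x - 5)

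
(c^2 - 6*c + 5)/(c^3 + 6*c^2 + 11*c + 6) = (c^2 - 6*c + 5)/(c^3 + 6*c^2 + 11*c + 6)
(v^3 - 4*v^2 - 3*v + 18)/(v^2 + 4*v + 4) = (v^2 - 6*v + 9)/(v + 2)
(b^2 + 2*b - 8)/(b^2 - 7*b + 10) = (b + 4)/(b - 5)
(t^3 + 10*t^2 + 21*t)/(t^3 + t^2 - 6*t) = (t + 7)/(t - 2)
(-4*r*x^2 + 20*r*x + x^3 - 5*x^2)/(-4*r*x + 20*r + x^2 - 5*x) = x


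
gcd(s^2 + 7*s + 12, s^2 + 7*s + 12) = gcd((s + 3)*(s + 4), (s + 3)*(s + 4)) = s^2 + 7*s + 12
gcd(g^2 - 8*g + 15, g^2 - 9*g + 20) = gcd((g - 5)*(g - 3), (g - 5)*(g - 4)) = g - 5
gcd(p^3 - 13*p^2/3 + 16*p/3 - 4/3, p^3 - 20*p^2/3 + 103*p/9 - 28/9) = p - 1/3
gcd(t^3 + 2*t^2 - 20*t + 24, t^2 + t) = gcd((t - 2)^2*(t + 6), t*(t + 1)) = 1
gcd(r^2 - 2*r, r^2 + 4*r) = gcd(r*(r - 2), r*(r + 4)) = r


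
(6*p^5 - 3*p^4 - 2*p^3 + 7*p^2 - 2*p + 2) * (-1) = -6*p^5 + 3*p^4 + 2*p^3 - 7*p^2 + 2*p - 2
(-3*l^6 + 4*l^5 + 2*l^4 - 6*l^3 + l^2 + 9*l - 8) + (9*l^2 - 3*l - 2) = -3*l^6 + 4*l^5 + 2*l^4 - 6*l^3 + 10*l^2 + 6*l - 10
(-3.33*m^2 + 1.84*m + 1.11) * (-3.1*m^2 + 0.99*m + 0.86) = 10.323*m^4 - 9.0007*m^3 - 4.4832*m^2 + 2.6813*m + 0.9546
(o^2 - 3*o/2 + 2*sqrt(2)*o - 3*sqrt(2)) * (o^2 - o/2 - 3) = o^4 - 2*o^3 + 2*sqrt(2)*o^3 - 4*sqrt(2)*o^2 - 9*o^2/4 - 9*sqrt(2)*o/2 + 9*o/2 + 9*sqrt(2)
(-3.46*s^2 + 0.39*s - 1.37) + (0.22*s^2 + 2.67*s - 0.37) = -3.24*s^2 + 3.06*s - 1.74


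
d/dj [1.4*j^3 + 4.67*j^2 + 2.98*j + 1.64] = 4.2*j^2 + 9.34*j + 2.98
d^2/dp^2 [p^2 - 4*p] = 2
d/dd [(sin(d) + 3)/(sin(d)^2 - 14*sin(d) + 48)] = (-6*sin(d) + cos(d)^2 + 89)*cos(d)/(sin(d)^2 - 14*sin(d) + 48)^2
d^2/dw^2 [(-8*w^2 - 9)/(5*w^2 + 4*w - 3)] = 2*(160*w^3 - 1035*w^2 - 540*w - 351)/(125*w^6 + 300*w^5 + 15*w^4 - 296*w^3 - 9*w^2 + 108*w - 27)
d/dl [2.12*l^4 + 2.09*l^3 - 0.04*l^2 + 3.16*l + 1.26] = 8.48*l^3 + 6.27*l^2 - 0.08*l + 3.16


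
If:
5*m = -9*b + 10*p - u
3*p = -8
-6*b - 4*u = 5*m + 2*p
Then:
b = u - 32/3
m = 208/15 - 2*u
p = -8/3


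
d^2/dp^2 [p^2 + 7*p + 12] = 2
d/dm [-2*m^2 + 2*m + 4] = 2 - 4*m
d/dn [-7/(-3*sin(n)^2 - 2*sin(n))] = -(42/tan(n) + 14*cos(n)/sin(n)^2)/(3*sin(n) + 2)^2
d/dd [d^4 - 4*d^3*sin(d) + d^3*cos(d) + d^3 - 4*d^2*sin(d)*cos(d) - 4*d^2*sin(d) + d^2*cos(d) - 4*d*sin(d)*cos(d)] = -d^3*sin(d) - 4*d^3*cos(d) + 4*d^3 - 13*d^2*sin(d) - d^2*cos(d) - 4*d^2*cos(2*d) + 3*d^2 - 8*d*sin(d) - 4*sqrt(2)*d*sin(2*d + pi/4) + 2*d*cos(d) - 2*sin(2*d)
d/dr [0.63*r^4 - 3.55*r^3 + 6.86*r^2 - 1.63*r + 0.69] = 2.52*r^3 - 10.65*r^2 + 13.72*r - 1.63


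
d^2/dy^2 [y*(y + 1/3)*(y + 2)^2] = 12*y^2 + 26*y + 32/3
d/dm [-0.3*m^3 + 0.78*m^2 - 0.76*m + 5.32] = -0.9*m^2 + 1.56*m - 0.76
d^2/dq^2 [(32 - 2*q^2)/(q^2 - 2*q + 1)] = 4*(47 - 2*q)/(q^4 - 4*q^3 + 6*q^2 - 4*q + 1)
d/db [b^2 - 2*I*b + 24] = 2*b - 2*I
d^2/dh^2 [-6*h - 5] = 0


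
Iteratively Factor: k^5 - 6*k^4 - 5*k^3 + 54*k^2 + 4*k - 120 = (k + 2)*(k^4 - 8*k^3 + 11*k^2 + 32*k - 60) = (k - 5)*(k + 2)*(k^3 - 3*k^2 - 4*k + 12) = (k - 5)*(k - 2)*(k + 2)*(k^2 - k - 6) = (k - 5)*(k - 3)*(k - 2)*(k + 2)*(k + 2)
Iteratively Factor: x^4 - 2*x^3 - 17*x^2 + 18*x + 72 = (x - 3)*(x^3 + x^2 - 14*x - 24) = (x - 3)*(x + 3)*(x^2 - 2*x - 8) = (x - 4)*(x - 3)*(x + 3)*(x + 2)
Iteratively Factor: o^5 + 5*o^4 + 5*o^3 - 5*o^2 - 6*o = (o + 2)*(o^4 + 3*o^3 - o^2 - 3*o) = (o + 1)*(o + 2)*(o^3 + 2*o^2 - 3*o) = o*(o + 1)*(o + 2)*(o^2 + 2*o - 3) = o*(o + 1)*(o + 2)*(o + 3)*(o - 1)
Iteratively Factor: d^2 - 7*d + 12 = (d - 3)*(d - 4)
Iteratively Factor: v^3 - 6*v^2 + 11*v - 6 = (v - 2)*(v^2 - 4*v + 3) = (v - 2)*(v - 1)*(v - 3)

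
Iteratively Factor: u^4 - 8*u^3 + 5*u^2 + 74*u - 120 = (u - 2)*(u^3 - 6*u^2 - 7*u + 60) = (u - 2)*(u + 3)*(u^2 - 9*u + 20) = (u - 5)*(u - 2)*(u + 3)*(u - 4)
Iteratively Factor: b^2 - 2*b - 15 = (b - 5)*(b + 3)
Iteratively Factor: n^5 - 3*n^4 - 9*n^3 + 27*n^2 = (n)*(n^4 - 3*n^3 - 9*n^2 + 27*n) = n*(n - 3)*(n^3 - 9*n) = n*(n - 3)^2*(n^2 + 3*n) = n^2*(n - 3)^2*(n + 3)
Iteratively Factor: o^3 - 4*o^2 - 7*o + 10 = (o - 5)*(o^2 + o - 2) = (o - 5)*(o + 2)*(o - 1)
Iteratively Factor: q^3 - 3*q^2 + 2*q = (q)*(q^2 - 3*q + 2) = q*(q - 2)*(q - 1)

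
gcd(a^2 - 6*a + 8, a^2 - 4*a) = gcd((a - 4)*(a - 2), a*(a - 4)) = a - 4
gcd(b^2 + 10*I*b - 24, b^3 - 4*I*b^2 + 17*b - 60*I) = b + 4*I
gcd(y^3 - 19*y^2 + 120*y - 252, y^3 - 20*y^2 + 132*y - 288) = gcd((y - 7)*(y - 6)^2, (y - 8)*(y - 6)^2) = y^2 - 12*y + 36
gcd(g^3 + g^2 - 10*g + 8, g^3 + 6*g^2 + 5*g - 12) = g^2 + 3*g - 4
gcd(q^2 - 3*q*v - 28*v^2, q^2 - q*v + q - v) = 1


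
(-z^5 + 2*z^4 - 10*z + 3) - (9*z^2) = -z^5 + 2*z^4 - 9*z^2 - 10*z + 3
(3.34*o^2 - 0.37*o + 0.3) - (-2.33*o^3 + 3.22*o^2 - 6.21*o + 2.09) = 2.33*o^3 + 0.12*o^2 + 5.84*o - 1.79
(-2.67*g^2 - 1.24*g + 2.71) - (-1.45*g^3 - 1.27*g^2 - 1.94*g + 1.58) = 1.45*g^3 - 1.4*g^2 + 0.7*g + 1.13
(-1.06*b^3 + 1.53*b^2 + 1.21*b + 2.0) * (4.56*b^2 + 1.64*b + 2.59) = -4.8336*b^5 + 5.2384*b^4 + 5.2814*b^3 + 15.0671*b^2 + 6.4139*b + 5.18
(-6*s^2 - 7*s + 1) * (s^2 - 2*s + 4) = -6*s^4 + 5*s^3 - 9*s^2 - 30*s + 4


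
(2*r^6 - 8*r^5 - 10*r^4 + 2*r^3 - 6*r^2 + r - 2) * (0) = 0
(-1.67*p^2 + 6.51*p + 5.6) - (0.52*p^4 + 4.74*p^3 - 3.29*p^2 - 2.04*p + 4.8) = -0.52*p^4 - 4.74*p^3 + 1.62*p^2 + 8.55*p + 0.8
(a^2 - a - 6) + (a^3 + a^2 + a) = a^3 + 2*a^2 - 6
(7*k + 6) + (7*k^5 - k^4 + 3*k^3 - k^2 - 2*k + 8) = 7*k^5 - k^4 + 3*k^3 - k^2 + 5*k + 14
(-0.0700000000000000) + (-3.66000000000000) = -3.73000000000000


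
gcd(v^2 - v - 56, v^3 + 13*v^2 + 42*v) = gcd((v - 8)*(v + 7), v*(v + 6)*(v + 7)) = v + 7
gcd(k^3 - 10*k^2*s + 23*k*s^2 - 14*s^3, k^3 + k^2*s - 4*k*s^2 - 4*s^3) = -k + 2*s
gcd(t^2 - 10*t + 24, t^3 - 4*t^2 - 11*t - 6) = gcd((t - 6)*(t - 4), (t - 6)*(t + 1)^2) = t - 6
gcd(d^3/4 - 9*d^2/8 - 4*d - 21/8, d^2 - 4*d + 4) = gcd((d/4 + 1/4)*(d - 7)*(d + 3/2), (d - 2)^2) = 1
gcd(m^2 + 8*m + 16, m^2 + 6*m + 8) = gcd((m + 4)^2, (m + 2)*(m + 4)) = m + 4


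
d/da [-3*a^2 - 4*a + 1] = -6*a - 4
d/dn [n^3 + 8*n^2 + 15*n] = 3*n^2 + 16*n + 15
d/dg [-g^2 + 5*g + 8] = 5 - 2*g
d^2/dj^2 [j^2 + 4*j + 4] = 2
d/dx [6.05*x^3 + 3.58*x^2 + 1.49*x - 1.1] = 18.15*x^2 + 7.16*x + 1.49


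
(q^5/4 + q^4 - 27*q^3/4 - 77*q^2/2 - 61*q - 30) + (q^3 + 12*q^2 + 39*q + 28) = q^5/4 + q^4 - 23*q^3/4 - 53*q^2/2 - 22*q - 2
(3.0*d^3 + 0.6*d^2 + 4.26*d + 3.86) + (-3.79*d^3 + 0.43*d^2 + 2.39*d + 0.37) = -0.79*d^3 + 1.03*d^2 + 6.65*d + 4.23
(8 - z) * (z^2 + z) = -z^3 + 7*z^2 + 8*z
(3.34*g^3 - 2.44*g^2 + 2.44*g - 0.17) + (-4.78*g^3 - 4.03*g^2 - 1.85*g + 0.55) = -1.44*g^3 - 6.47*g^2 + 0.59*g + 0.38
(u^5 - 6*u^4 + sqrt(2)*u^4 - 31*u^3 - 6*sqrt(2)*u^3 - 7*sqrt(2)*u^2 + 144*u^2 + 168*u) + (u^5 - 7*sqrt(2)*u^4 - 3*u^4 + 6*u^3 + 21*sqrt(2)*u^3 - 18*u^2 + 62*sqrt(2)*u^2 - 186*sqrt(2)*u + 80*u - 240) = 2*u^5 - 9*u^4 - 6*sqrt(2)*u^4 - 25*u^3 + 15*sqrt(2)*u^3 + 55*sqrt(2)*u^2 + 126*u^2 - 186*sqrt(2)*u + 248*u - 240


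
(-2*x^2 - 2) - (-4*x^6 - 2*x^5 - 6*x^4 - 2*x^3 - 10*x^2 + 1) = 4*x^6 + 2*x^5 + 6*x^4 + 2*x^3 + 8*x^2 - 3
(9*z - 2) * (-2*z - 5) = -18*z^2 - 41*z + 10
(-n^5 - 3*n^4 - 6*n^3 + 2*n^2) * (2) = -2*n^5 - 6*n^4 - 12*n^3 + 4*n^2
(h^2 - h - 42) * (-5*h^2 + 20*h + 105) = -5*h^4 + 25*h^3 + 295*h^2 - 945*h - 4410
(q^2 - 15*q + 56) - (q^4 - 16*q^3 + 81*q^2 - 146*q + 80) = -q^4 + 16*q^3 - 80*q^2 + 131*q - 24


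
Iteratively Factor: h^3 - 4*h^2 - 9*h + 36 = (h + 3)*(h^2 - 7*h + 12) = (h - 3)*(h + 3)*(h - 4)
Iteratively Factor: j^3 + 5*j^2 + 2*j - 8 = (j + 4)*(j^2 + j - 2) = (j + 2)*(j + 4)*(j - 1)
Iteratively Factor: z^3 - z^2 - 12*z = (z - 4)*(z^2 + 3*z) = z*(z - 4)*(z + 3)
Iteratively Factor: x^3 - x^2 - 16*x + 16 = (x - 4)*(x^2 + 3*x - 4) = (x - 4)*(x + 4)*(x - 1)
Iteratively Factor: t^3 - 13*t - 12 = (t + 1)*(t^2 - t - 12) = (t + 1)*(t + 3)*(t - 4)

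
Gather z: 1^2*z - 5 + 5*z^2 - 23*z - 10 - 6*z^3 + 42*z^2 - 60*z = -6*z^3 + 47*z^2 - 82*z - 15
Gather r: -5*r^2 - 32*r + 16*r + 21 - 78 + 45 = -5*r^2 - 16*r - 12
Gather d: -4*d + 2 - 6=-4*d - 4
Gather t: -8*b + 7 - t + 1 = -8*b - t + 8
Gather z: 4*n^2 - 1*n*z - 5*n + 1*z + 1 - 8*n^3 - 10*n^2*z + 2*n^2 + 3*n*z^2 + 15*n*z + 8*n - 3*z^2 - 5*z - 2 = -8*n^3 + 6*n^2 + 3*n + z^2*(3*n - 3) + z*(-10*n^2 + 14*n - 4) - 1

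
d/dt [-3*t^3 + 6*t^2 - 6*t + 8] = -9*t^2 + 12*t - 6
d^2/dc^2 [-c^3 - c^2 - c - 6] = -6*c - 2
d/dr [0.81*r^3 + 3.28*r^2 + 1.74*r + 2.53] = 2.43*r^2 + 6.56*r + 1.74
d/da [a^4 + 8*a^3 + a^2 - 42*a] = 4*a^3 + 24*a^2 + 2*a - 42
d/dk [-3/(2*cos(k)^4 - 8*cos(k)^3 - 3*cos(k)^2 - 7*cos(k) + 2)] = 3*(12*cos(2*k) - 2*cos(3*k) + 19)*sin(k)/(-2*cos(k)^4 + 8*cos(k)^3 + 3*cos(k)^2 + 7*cos(k) - 2)^2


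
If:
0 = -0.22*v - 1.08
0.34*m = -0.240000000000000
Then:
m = -0.71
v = -4.91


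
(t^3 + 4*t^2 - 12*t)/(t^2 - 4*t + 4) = t*(t + 6)/(t - 2)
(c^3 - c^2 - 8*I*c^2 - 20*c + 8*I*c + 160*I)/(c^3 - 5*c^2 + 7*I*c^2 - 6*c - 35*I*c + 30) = (c^2 + c*(4 - 8*I) - 32*I)/(c^2 + 7*I*c - 6)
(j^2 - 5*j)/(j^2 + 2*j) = (j - 5)/(j + 2)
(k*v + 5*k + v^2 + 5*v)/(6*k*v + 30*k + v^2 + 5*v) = (k + v)/(6*k + v)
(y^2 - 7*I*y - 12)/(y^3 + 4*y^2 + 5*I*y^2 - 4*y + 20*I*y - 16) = (y^2 - 7*I*y - 12)/(y^3 + y^2*(4 + 5*I) + y*(-4 + 20*I) - 16)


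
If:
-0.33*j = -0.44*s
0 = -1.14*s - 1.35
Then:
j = -1.58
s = -1.18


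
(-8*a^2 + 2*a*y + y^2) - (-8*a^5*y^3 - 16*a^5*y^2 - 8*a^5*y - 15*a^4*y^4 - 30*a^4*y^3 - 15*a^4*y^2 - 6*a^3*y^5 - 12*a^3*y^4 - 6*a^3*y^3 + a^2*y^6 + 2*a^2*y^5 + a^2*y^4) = 8*a^5*y^3 + 16*a^5*y^2 + 8*a^5*y + 15*a^4*y^4 + 30*a^4*y^3 + 15*a^4*y^2 + 6*a^3*y^5 + 12*a^3*y^4 + 6*a^3*y^3 - a^2*y^6 - 2*a^2*y^5 - a^2*y^4 - 8*a^2 + 2*a*y + y^2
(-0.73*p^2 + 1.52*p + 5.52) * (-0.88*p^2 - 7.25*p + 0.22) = 0.6424*p^4 + 3.9549*p^3 - 16.0382*p^2 - 39.6856*p + 1.2144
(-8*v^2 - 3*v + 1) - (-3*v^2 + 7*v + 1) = -5*v^2 - 10*v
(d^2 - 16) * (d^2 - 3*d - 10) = d^4 - 3*d^3 - 26*d^2 + 48*d + 160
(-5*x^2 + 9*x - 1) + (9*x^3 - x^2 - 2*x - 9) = 9*x^3 - 6*x^2 + 7*x - 10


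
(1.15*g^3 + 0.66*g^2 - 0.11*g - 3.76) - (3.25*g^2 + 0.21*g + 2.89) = 1.15*g^3 - 2.59*g^2 - 0.32*g - 6.65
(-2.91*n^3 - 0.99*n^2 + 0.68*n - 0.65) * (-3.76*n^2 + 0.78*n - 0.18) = 10.9416*n^5 + 1.4526*n^4 - 2.8052*n^3 + 3.1526*n^2 - 0.6294*n + 0.117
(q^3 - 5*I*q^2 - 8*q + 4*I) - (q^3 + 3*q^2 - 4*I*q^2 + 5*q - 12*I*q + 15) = -3*q^2 - I*q^2 - 13*q + 12*I*q - 15 + 4*I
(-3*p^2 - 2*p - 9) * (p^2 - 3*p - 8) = -3*p^4 + 7*p^3 + 21*p^2 + 43*p + 72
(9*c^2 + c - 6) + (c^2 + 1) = 10*c^2 + c - 5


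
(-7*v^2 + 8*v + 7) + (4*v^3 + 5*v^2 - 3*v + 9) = 4*v^3 - 2*v^2 + 5*v + 16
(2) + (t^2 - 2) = t^2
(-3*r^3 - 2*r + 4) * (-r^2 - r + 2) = 3*r^5 + 3*r^4 - 4*r^3 - 2*r^2 - 8*r + 8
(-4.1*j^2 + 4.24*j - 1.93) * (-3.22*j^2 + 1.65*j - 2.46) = 13.202*j^4 - 20.4178*j^3 + 23.2966*j^2 - 13.6149*j + 4.7478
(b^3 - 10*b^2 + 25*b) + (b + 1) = b^3 - 10*b^2 + 26*b + 1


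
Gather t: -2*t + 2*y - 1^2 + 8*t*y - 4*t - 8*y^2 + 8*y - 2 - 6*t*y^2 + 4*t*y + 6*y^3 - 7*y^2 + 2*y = t*(-6*y^2 + 12*y - 6) + 6*y^3 - 15*y^2 + 12*y - 3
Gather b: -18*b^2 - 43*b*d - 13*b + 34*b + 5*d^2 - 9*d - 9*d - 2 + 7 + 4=-18*b^2 + b*(21 - 43*d) + 5*d^2 - 18*d + 9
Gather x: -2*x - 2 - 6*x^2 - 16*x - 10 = -6*x^2 - 18*x - 12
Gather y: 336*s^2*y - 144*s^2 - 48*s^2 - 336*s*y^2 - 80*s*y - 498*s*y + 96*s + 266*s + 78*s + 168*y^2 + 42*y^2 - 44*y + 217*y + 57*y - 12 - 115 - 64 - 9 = -192*s^2 + 440*s + y^2*(210 - 336*s) + y*(336*s^2 - 578*s + 230) - 200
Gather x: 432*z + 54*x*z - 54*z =54*x*z + 378*z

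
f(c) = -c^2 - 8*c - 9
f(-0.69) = -3.96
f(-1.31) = -0.24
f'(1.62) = -11.24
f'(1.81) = -11.62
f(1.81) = -26.76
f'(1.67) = -11.34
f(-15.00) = -114.00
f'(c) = -2*c - 8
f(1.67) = -25.15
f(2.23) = -31.81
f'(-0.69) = -6.62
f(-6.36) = 1.43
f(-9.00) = -18.00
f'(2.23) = -12.46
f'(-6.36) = 4.72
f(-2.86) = 5.70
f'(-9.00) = 10.00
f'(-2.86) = -2.28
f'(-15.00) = 22.00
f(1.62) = -24.58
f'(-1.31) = -5.38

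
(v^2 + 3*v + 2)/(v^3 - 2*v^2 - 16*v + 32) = (v^2 + 3*v + 2)/(v^3 - 2*v^2 - 16*v + 32)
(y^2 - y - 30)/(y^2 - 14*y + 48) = (y + 5)/(y - 8)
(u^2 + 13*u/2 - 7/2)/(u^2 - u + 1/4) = 2*(u + 7)/(2*u - 1)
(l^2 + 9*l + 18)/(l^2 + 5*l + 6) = (l + 6)/(l + 2)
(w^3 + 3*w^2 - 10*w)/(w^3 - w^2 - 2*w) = (w + 5)/(w + 1)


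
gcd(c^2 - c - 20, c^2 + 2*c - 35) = c - 5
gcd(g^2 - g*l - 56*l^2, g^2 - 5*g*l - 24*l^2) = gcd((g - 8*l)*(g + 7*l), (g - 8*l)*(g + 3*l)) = g - 8*l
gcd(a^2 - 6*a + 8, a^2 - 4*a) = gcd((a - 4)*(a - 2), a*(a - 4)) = a - 4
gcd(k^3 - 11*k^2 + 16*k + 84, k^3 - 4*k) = k + 2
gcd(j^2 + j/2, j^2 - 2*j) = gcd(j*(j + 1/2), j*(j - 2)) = j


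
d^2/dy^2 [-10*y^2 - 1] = -20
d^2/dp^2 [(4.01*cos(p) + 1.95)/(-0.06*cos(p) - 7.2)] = 0.00267918381344307*(5.20417042793042e-18*cos(p)^3 - 1.7253*cos(p)^2 + 207.036*cos(p) + 3.4506)/(0.00833333333333333*cos(p) + 1.0)^3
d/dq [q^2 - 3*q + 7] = 2*q - 3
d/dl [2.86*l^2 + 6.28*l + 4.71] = 5.72*l + 6.28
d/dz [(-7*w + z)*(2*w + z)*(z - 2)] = -14*w^2 - 10*w*z + 10*w + 3*z^2 - 4*z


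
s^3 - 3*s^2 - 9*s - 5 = (s - 5)*(s + 1)^2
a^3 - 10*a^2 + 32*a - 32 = (a - 4)^2*(a - 2)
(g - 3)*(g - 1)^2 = g^3 - 5*g^2 + 7*g - 3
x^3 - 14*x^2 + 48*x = x*(x - 8)*(x - 6)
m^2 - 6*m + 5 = (m - 5)*(m - 1)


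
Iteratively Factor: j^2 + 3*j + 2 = (j + 2)*(j + 1)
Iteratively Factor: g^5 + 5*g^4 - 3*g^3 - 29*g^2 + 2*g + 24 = (g + 4)*(g^4 + g^3 - 7*g^2 - g + 6) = (g + 3)*(g + 4)*(g^3 - 2*g^2 - g + 2) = (g + 1)*(g + 3)*(g + 4)*(g^2 - 3*g + 2) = (g - 2)*(g + 1)*(g + 3)*(g + 4)*(g - 1)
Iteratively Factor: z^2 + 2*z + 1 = (z + 1)*(z + 1)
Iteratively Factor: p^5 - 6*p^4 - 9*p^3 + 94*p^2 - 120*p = (p)*(p^4 - 6*p^3 - 9*p^2 + 94*p - 120) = p*(p - 3)*(p^3 - 3*p^2 - 18*p + 40) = p*(p - 3)*(p + 4)*(p^2 - 7*p + 10) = p*(p - 5)*(p - 3)*(p + 4)*(p - 2)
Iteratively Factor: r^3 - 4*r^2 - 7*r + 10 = (r - 5)*(r^2 + r - 2) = (r - 5)*(r + 2)*(r - 1)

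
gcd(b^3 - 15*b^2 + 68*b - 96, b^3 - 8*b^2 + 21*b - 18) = b - 3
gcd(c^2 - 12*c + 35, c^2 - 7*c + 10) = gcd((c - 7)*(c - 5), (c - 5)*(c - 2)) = c - 5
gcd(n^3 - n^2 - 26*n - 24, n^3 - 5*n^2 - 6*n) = n^2 - 5*n - 6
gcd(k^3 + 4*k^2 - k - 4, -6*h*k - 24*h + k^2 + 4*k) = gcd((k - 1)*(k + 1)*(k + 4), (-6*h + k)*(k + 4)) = k + 4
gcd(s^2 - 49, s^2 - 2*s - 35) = s - 7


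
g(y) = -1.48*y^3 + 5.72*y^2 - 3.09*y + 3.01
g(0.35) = 2.57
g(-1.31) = 20.20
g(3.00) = 5.26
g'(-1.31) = -25.70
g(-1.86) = 38.07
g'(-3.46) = -95.83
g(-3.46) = 143.48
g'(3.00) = -8.73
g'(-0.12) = -4.53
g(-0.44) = 5.60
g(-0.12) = 3.47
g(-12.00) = 3421.21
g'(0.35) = 0.37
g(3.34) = 1.36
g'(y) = -4.44*y^2 + 11.44*y - 3.09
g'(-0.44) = -8.98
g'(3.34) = -14.41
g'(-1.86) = -39.73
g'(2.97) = -8.28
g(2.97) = 5.52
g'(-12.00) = -779.73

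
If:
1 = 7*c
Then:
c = 1/7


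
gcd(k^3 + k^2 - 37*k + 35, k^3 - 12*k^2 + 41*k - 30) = k^2 - 6*k + 5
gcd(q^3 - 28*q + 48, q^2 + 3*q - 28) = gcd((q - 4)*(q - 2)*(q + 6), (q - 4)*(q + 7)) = q - 4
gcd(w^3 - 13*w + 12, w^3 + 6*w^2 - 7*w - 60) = w^2 + w - 12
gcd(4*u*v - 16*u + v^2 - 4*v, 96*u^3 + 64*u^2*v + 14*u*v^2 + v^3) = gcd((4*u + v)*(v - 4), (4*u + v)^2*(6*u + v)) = 4*u + v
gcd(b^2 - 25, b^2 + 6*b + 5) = b + 5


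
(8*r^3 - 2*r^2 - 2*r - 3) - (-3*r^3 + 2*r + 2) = 11*r^3 - 2*r^2 - 4*r - 5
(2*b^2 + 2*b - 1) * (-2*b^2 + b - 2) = -4*b^4 - 2*b^3 - 5*b + 2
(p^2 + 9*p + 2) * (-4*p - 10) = -4*p^3 - 46*p^2 - 98*p - 20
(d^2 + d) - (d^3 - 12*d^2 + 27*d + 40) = -d^3 + 13*d^2 - 26*d - 40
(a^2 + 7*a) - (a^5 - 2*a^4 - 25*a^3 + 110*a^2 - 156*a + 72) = -a^5 + 2*a^4 + 25*a^3 - 109*a^2 + 163*a - 72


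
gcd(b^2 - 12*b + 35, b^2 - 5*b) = b - 5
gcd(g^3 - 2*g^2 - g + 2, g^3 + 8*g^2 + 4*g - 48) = g - 2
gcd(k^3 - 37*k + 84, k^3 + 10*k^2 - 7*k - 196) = k^2 + 3*k - 28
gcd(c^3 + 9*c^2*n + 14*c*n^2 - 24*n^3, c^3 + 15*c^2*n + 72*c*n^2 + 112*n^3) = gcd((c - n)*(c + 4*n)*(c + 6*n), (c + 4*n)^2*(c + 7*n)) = c + 4*n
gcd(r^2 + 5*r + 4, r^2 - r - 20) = r + 4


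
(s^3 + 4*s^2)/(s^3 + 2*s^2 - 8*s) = s/(s - 2)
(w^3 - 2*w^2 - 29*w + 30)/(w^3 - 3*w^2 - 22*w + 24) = (w + 5)/(w + 4)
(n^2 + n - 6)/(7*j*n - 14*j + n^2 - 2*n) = (n + 3)/(7*j + n)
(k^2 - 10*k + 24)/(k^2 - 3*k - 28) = (-k^2 + 10*k - 24)/(-k^2 + 3*k + 28)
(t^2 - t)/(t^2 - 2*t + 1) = t/(t - 1)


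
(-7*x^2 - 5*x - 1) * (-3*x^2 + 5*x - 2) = 21*x^4 - 20*x^3 - 8*x^2 + 5*x + 2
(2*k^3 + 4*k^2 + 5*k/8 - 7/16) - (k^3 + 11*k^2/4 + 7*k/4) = k^3 + 5*k^2/4 - 9*k/8 - 7/16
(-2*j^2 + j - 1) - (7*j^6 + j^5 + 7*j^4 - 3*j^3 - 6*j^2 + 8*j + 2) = -7*j^6 - j^5 - 7*j^4 + 3*j^3 + 4*j^2 - 7*j - 3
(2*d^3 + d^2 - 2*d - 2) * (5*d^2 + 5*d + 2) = 10*d^5 + 15*d^4 - d^3 - 18*d^2 - 14*d - 4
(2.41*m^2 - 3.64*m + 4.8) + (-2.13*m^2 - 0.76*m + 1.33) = 0.28*m^2 - 4.4*m + 6.13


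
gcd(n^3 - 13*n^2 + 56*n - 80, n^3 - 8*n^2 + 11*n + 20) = n^2 - 9*n + 20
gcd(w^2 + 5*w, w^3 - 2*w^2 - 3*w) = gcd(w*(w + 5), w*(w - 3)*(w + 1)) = w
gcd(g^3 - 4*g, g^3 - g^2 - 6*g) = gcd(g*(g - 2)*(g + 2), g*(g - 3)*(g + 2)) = g^2 + 2*g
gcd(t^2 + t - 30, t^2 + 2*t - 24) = t + 6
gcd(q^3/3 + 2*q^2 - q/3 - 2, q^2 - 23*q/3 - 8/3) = 1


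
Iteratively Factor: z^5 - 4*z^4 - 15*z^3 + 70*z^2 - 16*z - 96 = (z + 4)*(z^4 - 8*z^3 + 17*z^2 + 2*z - 24) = (z - 3)*(z + 4)*(z^3 - 5*z^2 + 2*z + 8) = (z - 4)*(z - 3)*(z + 4)*(z^2 - z - 2) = (z - 4)*(z - 3)*(z + 1)*(z + 4)*(z - 2)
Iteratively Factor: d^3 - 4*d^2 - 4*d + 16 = (d + 2)*(d^2 - 6*d + 8) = (d - 2)*(d + 2)*(d - 4)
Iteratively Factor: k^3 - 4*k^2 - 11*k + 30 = (k - 5)*(k^2 + k - 6) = (k - 5)*(k + 3)*(k - 2)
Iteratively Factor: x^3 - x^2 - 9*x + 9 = (x + 3)*(x^2 - 4*x + 3) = (x - 3)*(x + 3)*(x - 1)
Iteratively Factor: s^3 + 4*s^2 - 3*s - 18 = (s + 3)*(s^2 + s - 6) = (s - 2)*(s + 3)*(s + 3)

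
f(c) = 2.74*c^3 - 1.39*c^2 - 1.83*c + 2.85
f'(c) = 8.22*c^2 - 2.78*c - 1.83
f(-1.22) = -1.96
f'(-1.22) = 13.80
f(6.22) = 597.05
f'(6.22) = 298.90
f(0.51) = 1.92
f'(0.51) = -1.11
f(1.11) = 2.85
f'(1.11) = 5.21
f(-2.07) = -23.62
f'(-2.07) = 39.15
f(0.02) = 2.81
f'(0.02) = -1.88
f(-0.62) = 2.80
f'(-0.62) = 3.05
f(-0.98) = 0.73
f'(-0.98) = 8.79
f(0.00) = 2.85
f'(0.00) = -1.83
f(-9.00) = -2090.73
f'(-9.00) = 689.01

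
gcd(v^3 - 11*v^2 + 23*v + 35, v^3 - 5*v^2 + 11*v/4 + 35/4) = v + 1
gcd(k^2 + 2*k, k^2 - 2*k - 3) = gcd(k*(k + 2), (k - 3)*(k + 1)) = 1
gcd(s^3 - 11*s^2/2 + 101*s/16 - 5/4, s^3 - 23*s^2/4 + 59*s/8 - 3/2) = s^2 - 17*s/4 + 1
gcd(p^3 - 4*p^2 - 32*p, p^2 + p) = p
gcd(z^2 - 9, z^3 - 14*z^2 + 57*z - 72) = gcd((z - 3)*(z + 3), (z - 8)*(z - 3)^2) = z - 3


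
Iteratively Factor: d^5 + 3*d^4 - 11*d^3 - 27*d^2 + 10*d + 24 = (d - 3)*(d^4 + 6*d^3 + 7*d^2 - 6*d - 8) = (d - 3)*(d + 1)*(d^3 + 5*d^2 + 2*d - 8) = (d - 3)*(d + 1)*(d + 4)*(d^2 + d - 2) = (d - 3)*(d - 1)*(d + 1)*(d + 4)*(d + 2)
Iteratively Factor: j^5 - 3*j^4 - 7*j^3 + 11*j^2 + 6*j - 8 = (j - 4)*(j^4 + j^3 - 3*j^2 - j + 2) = (j - 4)*(j + 2)*(j^3 - j^2 - j + 1) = (j - 4)*(j - 1)*(j + 2)*(j^2 - 1) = (j - 4)*(j - 1)*(j + 1)*(j + 2)*(j - 1)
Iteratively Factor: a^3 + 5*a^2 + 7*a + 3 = (a + 1)*(a^2 + 4*a + 3) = (a + 1)^2*(a + 3)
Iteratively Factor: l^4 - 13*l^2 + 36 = (l - 2)*(l^3 + 2*l^2 - 9*l - 18) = (l - 2)*(l + 3)*(l^2 - l - 6) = (l - 2)*(l + 2)*(l + 3)*(l - 3)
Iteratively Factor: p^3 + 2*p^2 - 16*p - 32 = (p + 2)*(p^2 - 16) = (p - 4)*(p + 2)*(p + 4)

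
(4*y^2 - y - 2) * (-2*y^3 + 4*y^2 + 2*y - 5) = -8*y^5 + 18*y^4 + 8*y^3 - 30*y^2 + y + 10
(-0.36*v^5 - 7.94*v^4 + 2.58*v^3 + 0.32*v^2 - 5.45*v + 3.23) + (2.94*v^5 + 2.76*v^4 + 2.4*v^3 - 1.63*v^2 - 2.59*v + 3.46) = 2.58*v^5 - 5.18*v^4 + 4.98*v^3 - 1.31*v^2 - 8.04*v + 6.69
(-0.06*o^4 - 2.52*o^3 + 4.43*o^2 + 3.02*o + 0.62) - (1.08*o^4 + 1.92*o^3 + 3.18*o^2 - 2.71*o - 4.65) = -1.14*o^4 - 4.44*o^3 + 1.25*o^2 + 5.73*o + 5.27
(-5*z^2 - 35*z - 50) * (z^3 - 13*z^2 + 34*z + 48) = -5*z^5 + 30*z^4 + 235*z^3 - 780*z^2 - 3380*z - 2400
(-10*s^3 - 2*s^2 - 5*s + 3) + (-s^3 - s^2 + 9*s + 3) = -11*s^3 - 3*s^2 + 4*s + 6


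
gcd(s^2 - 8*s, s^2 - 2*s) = s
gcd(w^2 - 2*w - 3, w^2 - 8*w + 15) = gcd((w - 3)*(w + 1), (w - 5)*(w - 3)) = w - 3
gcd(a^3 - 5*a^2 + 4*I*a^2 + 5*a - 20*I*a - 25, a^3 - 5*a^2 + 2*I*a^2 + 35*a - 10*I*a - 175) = a - 5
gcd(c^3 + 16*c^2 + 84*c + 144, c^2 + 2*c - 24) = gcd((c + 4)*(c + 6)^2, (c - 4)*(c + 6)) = c + 6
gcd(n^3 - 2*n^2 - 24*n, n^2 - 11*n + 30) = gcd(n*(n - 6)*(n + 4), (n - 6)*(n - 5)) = n - 6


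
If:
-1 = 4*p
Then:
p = -1/4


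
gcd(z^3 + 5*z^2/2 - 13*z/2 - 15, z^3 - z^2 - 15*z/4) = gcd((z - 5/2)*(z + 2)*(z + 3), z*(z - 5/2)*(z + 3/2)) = z - 5/2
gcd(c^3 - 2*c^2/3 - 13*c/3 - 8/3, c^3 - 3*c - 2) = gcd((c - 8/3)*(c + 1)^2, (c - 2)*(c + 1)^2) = c^2 + 2*c + 1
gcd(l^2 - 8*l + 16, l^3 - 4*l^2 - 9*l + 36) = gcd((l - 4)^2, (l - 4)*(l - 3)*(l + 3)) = l - 4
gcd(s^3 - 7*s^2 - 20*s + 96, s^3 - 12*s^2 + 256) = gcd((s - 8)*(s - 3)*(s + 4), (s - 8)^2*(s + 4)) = s^2 - 4*s - 32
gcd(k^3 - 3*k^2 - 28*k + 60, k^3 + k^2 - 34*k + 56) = k - 2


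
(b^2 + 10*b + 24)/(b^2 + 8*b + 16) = (b + 6)/(b + 4)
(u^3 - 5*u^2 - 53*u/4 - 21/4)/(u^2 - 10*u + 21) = (u^2 + 2*u + 3/4)/(u - 3)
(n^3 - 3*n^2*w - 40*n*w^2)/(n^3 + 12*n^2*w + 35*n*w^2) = (n - 8*w)/(n + 7*w)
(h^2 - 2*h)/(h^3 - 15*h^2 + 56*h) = (h - 2)/(h^2 - 15*h + 56)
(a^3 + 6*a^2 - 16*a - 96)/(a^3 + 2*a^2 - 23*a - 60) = (a^2 + 2*a - 24)/(a^2 - 2*a - 15)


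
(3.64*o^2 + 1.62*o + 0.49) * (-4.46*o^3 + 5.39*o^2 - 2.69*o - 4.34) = -16.2344*o^5 + 12.3944*o^4 - 3.2452*o^3 - 17.5143*o^2 - 8.3489*o - 2.1266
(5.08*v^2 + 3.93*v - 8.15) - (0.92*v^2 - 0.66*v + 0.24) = 4.16*v^2 + 4.59*v - 8.39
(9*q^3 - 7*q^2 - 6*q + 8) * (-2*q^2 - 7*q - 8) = -18*q^5 - 49*q^4 - 11*q^3 + 82*q^2 - 8*q - 64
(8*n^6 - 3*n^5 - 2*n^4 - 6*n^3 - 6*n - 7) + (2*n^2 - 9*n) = 8*n^6 - 3*n^5 - 2*n^4 - 6*n^3 + 2*n^2 - 15*n - 7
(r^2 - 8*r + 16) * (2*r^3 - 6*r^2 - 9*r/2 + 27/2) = 2*r^5 - 22*r^4 + 151*r^3/2 - 93*r^2/2 - 180*r + 216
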